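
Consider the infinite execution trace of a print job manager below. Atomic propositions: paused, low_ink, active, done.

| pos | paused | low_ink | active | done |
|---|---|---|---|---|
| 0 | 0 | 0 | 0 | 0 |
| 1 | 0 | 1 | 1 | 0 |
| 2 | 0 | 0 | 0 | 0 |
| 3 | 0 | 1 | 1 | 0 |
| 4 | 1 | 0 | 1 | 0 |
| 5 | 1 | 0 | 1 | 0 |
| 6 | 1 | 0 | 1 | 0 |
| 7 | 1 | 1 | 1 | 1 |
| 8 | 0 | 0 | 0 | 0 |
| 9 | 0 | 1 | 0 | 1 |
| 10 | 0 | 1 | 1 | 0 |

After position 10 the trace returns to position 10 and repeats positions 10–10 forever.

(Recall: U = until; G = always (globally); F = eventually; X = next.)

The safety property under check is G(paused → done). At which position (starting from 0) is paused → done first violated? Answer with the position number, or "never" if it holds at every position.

Check paused → done at each position in order: 0 ✓, 1 ✓, 2 ✓, 3 ✓.
At position 4 the labels are {active, paused}, so paused → done is false there. This is the first violation.

4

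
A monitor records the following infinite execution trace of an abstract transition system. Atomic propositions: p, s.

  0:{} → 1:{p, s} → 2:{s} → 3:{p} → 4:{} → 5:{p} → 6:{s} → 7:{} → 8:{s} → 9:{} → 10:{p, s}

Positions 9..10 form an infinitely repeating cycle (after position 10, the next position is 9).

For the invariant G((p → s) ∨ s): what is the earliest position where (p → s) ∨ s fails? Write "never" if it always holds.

3

Check (p → s) ∨ s at each position in order: 0 ✓, 1 ✓, 2 ✓.
At position 3 the labels are {p}, so (p → s) ∨ s is false there. This is the first violation.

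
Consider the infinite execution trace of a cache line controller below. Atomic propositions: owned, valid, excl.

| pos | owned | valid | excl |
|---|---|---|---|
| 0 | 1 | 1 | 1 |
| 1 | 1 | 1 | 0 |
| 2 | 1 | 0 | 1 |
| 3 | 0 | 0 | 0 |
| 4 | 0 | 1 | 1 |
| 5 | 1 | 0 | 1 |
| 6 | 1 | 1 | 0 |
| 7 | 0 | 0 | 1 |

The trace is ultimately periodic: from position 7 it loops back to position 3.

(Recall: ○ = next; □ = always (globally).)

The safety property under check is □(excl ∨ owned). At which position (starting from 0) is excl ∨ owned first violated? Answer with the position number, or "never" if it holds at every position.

3

Check excl ∨ owned at each position in order: 0 ✓, 1 ✓, 2 ✓.
At position 3 the labels are {}, so excl ∨ owned is false there. This is the first violation.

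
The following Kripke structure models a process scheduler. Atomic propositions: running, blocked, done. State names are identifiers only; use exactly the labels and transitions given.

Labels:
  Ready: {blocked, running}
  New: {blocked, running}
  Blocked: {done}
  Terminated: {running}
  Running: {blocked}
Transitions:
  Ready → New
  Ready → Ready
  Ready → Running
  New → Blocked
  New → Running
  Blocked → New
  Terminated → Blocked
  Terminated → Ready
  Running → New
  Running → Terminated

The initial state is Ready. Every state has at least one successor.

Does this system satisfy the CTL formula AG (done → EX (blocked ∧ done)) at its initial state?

Violated

States satisfying done → EX (blocked ∧ done): {Ready, New, Terminated, Running}.
States satisfying AG (done → EX (blocked ∧ done)): ∅.
Blocked is reachable from Ready and violates done → EX (blocked ∧ done), so AG fails at Ready.
Ready ∉ Sat(AG (done → EX (blocked ∧ done))).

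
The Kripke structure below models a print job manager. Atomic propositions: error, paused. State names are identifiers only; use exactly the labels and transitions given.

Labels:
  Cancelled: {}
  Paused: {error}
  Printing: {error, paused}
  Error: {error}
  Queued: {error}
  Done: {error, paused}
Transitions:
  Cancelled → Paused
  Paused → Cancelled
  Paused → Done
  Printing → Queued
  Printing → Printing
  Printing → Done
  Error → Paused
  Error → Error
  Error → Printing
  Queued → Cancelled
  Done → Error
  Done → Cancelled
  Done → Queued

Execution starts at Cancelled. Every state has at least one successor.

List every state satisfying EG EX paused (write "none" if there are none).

{Printing, Error}

States satisfying EX paused: {Paused, Printing, Error}.
States satisfying EG EX paused: {Printing, Error}.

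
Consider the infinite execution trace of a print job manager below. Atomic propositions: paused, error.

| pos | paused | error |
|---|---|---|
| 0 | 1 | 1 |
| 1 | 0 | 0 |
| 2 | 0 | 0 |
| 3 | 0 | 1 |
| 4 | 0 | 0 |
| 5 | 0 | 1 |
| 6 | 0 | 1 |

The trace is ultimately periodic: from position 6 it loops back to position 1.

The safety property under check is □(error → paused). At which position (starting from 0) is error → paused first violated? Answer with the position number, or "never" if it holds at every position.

Check error → paused at each position in order: 0 ✓, 1 ✓, 2 ✓.
At position 3 the labels are {error}, so error → paused is false there. This is the first violation.

3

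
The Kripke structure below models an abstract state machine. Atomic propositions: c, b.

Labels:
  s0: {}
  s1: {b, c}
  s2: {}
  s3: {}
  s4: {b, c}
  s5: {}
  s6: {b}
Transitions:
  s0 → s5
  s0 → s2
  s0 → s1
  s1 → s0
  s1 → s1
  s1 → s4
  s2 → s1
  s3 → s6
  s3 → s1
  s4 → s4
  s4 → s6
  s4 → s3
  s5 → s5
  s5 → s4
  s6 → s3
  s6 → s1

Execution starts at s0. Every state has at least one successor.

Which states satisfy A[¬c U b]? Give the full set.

States satisfying ¬c: {s0, s2, s3, s5, s6}.
States satisfying b: {s1, s4, s6}.
States satisfying A[¬c U b]: {s1, s2, s3, s4, s6}.

{s1, s2, s3, s4, s6}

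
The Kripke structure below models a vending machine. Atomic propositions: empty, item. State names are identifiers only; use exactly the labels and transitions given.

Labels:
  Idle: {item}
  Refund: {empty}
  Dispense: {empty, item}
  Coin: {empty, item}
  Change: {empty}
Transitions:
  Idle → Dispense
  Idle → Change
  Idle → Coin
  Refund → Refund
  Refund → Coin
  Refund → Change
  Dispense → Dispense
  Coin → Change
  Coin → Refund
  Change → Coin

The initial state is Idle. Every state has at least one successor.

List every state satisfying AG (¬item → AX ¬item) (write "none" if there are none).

States satisfying ¬item → AX ¬item: {Idle, Dispense, Coin}.
States satisfying AG (¬item → AX ¬item): {Dispense}.

{Dispense}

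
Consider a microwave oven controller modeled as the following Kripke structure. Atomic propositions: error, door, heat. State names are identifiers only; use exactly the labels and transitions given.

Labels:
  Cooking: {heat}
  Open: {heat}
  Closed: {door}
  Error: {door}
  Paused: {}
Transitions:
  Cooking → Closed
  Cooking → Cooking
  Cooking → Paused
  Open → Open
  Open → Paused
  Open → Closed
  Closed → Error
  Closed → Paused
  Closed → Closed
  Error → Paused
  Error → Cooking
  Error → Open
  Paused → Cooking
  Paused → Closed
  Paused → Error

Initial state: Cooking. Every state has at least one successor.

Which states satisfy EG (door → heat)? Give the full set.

{Cooking, Open, Paused}

States satisfying door → heat: {Cooking, Open, Paused}.
States satisfying EG (door → heat): {Cooking, Open, Paused}.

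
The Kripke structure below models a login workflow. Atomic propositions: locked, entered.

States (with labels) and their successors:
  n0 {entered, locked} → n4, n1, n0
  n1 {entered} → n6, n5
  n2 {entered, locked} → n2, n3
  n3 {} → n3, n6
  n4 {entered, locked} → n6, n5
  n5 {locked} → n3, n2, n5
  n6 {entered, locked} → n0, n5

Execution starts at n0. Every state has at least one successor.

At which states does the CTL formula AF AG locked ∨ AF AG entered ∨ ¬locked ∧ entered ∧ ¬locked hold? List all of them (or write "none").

{n1}

States satisfying AG locked: ∅.
States satisfying AF AG locked: ∅.
States satisfying AG entered: ∅.
States satisfying AF AG entered: ∅.
States satisfying ¬locked: {n1, n3}.
States satisfying ¬locked ∧ entered: {n1}.
States satisfying ¬locked ∧ entered ∧ ¬locked: {n1}.
States satisfying AF AG entered ∨ ¬locked ∧ entered ∧ ¬locked: {n1}.
States satisfying AF AG locked ∨ AF AG entered ∨ ¬locked ∧ entered ∧ ¬locked: {n1}.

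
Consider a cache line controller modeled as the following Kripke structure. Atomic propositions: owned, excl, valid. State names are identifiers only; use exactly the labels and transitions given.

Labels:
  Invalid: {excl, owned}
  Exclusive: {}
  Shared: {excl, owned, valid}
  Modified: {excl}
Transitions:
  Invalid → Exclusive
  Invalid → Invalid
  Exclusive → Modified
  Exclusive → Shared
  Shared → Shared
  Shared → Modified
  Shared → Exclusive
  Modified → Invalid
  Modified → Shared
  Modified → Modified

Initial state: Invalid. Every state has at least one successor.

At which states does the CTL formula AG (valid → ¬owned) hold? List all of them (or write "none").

none

States satisfying valid → ¬owned: {Invalid, Exclusive, Modified}.
States satisfying AG (valid → ¬owned): ∅.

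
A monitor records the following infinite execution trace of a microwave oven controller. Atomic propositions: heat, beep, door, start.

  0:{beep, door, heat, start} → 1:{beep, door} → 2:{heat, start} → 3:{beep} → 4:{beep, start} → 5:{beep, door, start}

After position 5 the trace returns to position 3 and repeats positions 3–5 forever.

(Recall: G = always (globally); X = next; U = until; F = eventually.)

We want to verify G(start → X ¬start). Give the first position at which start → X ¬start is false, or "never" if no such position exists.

4

Check start → X ¬start at each position in order: 0 ✓, 1 ✓, 2 ✓, 3 ✓.
At position 4 the labels are {beep, start} and the next position 5 has {beep, door, start}, so start → X ¬start is false there. This is the first violation.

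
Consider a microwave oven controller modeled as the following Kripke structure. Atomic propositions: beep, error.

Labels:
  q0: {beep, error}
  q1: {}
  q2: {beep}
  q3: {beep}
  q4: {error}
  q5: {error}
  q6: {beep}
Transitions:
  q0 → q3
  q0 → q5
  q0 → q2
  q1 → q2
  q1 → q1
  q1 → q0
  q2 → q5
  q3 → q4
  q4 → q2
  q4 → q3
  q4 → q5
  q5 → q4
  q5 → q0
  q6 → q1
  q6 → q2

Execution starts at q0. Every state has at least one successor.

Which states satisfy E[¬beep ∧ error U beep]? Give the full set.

States satisfying ¬beep ∧ error: {q4, q5}.
States satisfying beep: {q0, q2, q3, q6}.
States satisfying E[¬beep ∧ error U beep]: {q0, q2, q3, q4, q5, q6}.

{q0, q2, q3, q4, q5, q6}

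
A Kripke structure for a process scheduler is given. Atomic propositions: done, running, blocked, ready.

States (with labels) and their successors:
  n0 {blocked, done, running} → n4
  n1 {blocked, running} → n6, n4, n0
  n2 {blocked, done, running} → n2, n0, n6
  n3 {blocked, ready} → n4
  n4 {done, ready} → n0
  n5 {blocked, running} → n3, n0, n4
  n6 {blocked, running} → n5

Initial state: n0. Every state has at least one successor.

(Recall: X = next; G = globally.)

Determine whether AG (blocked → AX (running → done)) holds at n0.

Satisfied

States satisfying blocked → AX (running → done): {n0, n3, n4, n5}.
States satisfying AG (blocked → AX (running → done)): {n0, n3, n4, n5}.
Every state reachable from n0 satisfies blocked → AX (running → done).
n0 ∈ Sat(AG (blocked → AX (running → done))).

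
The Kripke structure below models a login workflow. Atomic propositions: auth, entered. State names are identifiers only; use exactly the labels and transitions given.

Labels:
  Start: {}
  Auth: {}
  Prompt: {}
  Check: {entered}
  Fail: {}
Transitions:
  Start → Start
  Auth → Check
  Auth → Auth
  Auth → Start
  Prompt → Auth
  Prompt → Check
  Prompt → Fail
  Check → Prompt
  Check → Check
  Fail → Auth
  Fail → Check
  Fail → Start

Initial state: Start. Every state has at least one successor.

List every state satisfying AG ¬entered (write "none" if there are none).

States satisfying ¬entered: {Start, Auth, Prompt, Fail}.
States satisfying AG ¬entered: {Start}.

{Start}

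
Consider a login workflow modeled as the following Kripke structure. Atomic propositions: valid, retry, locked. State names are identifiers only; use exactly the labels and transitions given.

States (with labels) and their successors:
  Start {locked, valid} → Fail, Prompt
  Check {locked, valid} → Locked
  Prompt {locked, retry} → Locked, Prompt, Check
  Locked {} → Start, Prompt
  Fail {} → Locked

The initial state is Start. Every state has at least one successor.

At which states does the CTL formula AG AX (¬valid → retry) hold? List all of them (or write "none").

none

States satisfying AX (¬valid → retry): {Locked}.
States satisfying AG AX (¬valid → retry): ∅.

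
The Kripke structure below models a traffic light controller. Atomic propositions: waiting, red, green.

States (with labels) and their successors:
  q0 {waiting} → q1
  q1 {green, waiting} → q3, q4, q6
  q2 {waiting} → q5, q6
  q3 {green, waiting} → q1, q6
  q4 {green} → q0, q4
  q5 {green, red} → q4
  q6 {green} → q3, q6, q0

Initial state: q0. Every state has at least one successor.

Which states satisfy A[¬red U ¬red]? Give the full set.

{q0, q1, q2, q3, q4, q6}

States satisfying ¬red: {q0, q1, q2, q3, q4, q6}.
States satisfying A[¬red U ¬red]: {q0, q1, q2, q3, q4, q6}.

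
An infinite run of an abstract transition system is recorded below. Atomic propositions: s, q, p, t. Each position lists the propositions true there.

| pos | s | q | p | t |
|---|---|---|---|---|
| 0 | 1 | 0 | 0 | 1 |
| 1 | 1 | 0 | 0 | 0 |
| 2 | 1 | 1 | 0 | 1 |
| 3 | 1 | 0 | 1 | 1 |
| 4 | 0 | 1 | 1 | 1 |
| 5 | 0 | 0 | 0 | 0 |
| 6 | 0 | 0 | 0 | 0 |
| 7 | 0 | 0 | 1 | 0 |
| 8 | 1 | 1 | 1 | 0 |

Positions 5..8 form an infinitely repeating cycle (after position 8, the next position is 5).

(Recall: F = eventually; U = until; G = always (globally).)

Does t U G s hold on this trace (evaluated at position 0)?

No

Walking from position 0: at position 1, G s has not yet held and t fails, so t U G s is false.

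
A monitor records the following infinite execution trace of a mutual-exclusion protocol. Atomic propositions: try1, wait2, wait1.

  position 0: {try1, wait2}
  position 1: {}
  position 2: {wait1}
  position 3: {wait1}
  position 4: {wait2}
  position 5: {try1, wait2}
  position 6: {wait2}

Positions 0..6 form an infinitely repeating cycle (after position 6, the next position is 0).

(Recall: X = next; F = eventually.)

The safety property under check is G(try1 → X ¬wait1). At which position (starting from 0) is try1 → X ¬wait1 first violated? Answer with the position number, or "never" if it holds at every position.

try1 → X ¬wait1 holds at every position 0..6, and those are all the positions the trace ever visits, so the invariant G(try1 → X ¬wait1) is never violated.

never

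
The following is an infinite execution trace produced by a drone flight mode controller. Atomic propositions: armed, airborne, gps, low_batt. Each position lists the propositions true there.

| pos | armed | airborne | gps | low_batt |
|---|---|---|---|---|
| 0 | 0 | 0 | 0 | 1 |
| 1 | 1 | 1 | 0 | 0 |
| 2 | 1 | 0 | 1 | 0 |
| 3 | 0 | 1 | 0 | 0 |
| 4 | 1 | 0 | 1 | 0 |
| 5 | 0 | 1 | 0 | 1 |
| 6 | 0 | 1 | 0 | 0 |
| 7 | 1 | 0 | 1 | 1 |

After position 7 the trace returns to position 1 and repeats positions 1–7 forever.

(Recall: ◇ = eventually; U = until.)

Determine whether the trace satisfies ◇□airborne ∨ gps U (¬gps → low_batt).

□airborne is false at every position 0..7, so it never becomes true and ◇□airborne fails.
Walking from position 0: ¬gps → low_batt first holds at position 0, and gps holds at every earlier position along the way, so gps U (¬gps → low_batt) holds.
At position 0: ◇□airborne is false; gps U (¬gps → low_batt) is true; so ◇□airborne ∨ gps U (¬gps → low_batt) is true.

Satisfied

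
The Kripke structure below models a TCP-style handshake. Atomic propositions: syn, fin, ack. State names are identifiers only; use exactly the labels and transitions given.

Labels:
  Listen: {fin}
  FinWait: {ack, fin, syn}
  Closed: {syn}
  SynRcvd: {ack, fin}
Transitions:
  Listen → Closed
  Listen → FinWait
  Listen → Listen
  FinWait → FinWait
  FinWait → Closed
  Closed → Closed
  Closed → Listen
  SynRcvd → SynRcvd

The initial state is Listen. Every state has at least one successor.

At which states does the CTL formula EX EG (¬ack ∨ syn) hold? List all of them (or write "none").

States satisfying EG (¬ack ∨ syn): {Listen, FinWait, Closed}.
States satisfying EX EG (¬ack ∨ syn): {Listen, FinWait, Closed}.

{Listen, FinWait, Closed}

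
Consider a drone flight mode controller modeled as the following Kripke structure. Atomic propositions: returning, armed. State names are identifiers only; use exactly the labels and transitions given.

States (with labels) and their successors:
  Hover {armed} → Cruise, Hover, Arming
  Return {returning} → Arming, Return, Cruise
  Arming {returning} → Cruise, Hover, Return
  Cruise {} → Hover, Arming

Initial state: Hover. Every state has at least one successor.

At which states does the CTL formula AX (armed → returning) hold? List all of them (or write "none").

{Return}

States satisfying armed → returning: {Return, Arming, Cruise}.
States satisfying AX (armed → returning): {Return}.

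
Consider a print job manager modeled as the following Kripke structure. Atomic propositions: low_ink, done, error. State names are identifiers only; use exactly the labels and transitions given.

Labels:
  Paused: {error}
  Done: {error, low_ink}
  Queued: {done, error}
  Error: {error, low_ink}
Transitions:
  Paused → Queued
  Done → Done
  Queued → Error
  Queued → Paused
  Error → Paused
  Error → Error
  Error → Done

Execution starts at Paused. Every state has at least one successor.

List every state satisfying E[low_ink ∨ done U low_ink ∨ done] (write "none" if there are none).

States satisfying low_ink ∨ done: {Done, Queued, Error}.
States satisfying E[low_ink ∨ done U low_ink ∨ done]: {Done, Queued, Error}.

{Done, Queued, Error}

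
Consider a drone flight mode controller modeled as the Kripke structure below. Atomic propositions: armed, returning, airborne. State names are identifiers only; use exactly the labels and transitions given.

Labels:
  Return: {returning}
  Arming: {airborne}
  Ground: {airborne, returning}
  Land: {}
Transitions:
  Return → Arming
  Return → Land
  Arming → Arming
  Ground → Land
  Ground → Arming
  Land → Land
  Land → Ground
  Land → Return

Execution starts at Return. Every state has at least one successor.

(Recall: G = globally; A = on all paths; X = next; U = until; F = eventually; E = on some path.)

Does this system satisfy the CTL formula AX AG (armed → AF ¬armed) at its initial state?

States satisfying AG (armed → AF ¬armed): {Return, Arming, Ground, Land}.
States satisfying AX AG (armed → AF ¬armed): {Return, Arming, Ground, Land}.
Return ∈ Sat(AX AG (armed → AF ¬armed)).

Satisfied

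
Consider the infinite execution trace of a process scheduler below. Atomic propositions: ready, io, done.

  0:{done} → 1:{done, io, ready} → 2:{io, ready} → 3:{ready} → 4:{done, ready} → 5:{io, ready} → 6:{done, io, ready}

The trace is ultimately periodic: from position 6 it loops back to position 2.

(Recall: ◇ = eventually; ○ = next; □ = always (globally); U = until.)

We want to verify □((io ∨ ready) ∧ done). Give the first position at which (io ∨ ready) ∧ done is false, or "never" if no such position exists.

0

At position 0 the labels are {done}, so (io ∨ ready) ∧ done is false there. This is the first violation.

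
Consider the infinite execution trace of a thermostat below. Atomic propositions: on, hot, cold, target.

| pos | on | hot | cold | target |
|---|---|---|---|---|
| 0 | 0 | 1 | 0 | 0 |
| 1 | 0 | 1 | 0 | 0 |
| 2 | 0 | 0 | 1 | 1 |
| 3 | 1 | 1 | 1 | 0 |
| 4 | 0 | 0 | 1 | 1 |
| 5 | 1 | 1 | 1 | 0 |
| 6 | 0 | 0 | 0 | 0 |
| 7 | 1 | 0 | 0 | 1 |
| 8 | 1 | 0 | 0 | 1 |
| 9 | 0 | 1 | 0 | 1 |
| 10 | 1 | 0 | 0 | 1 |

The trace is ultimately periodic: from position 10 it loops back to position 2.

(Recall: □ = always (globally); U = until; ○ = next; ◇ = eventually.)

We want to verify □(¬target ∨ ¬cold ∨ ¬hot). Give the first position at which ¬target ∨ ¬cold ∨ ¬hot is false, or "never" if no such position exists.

¬target ∨ ¬cold ∨ ¬hot holds at every position 0..10, and those are all the positions the trace ever visits, so the invariant □(¬target ∨ ¬cold ∨ ¬hot) is never violated.

never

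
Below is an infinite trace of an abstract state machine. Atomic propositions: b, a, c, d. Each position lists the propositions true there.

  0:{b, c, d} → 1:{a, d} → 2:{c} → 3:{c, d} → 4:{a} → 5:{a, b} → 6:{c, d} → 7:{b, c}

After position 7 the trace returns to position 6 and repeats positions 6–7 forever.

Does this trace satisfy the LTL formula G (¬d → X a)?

Violated

¬d → X a must hold at every position from 0 onward. It fails at position 2, so G (¬d → X a) is false.
Positions where ¬d holds: 2, 4, 5, 7.
Check X a at each: 2→fails, 4→ok, 5→fails, 7→fails.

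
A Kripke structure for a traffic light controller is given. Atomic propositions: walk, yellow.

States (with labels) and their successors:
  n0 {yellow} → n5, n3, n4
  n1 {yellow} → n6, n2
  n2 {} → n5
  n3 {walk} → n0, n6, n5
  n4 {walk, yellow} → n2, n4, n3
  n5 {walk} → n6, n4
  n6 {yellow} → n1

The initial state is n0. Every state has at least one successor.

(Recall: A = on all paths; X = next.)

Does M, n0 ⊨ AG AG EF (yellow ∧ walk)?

States satisfying AG EF (yellow ∧ walk): {n0, n1, n2, n3, n4, n5, n6}.
States satisfying AG AG EF (yellow ∧ walk): {n0, n1, n2, n3, n4, n5, n6}.
Every state reachable from n0 satisfies AG EF (yellow ∧ walk).
n0 ∈ Sat(AG AG EF (yellow ∧ walk)).

Holds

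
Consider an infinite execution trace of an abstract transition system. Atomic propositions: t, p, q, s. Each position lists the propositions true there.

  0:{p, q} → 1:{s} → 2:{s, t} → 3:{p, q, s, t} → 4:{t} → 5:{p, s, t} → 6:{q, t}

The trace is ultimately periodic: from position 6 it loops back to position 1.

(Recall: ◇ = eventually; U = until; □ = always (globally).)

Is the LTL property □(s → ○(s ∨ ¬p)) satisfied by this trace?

s → ○(s ∨ ¬p) holds at every position 0..6, and those are all positions ever visited, so □(s → ○(s ∨ ¬p)) holds.
Positions where s holds: 1, 2, 3, 5.
Check ○(s ∨ ¬p) at each: 1→ok, 2→ok, 3→ok, 5→ok.

Holds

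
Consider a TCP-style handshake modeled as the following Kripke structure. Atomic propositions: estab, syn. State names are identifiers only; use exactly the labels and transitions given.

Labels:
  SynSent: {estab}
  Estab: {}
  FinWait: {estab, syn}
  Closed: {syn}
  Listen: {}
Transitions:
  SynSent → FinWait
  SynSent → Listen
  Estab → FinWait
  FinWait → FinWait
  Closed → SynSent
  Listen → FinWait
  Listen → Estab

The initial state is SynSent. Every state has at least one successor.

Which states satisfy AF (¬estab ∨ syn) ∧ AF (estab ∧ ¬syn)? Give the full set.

{SynSent, Closed}

States satisfying ¬estab ∨ syn: {Estab, FinWait, Closed, Listen}.
States satisfying AF (¬estab ∨ syn): {SynSent, Estab, FinWait, Closed, Listen}.
States satisfying estab ∧ ¬syn: {SynSent}.
States satisfying AF (estab ∧ ¬syn): {SynSent, Closed}.
States satisfying AF (¬estab ∨ syn) ∧ AF (estab ∧ ¬syn): {SynSent, Closed}.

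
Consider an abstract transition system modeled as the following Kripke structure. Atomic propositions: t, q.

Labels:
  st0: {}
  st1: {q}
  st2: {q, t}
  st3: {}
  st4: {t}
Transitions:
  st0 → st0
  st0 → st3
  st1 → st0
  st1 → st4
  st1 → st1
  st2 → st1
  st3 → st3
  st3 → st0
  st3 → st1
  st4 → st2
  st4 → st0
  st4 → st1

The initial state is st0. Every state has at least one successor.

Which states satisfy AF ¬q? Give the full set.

{st0, st3, st4}

States satisfying ¬q: {st0, st3, st4}.
States satisfying AF ¬q: {st0, st3, st4}.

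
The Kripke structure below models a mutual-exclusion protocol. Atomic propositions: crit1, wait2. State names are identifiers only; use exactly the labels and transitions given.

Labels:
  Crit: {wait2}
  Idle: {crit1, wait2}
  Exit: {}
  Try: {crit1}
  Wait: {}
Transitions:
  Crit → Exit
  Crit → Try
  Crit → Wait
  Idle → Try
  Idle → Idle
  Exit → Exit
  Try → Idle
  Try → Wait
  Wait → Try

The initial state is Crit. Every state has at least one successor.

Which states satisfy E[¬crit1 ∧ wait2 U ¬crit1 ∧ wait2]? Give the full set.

{Crit}

States satisfying ¬crit1 ∧ wait2: {Crit}.
States satisfying E[¬crit1 ∧ wait2 U ¬crit1 ∧ wait2]: {Crit}.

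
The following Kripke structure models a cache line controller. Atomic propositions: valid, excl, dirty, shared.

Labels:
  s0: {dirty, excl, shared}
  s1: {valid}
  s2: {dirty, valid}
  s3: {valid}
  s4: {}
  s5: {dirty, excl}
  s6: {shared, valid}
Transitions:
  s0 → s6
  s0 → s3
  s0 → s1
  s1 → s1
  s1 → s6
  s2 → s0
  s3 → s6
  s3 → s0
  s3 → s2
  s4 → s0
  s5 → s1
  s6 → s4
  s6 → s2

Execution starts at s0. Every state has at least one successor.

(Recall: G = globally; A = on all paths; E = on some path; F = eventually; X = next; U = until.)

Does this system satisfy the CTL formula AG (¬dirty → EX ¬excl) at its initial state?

Violated

States satisfying ¬dirty → EX ¬excl: {s0, s1, s2, s3, s5, s6}.
States satisfying AG (¬dirty → EX ¬excl): ∅.
s4 is reachable from s0 and violates ¬dirty → EX ¬excl, so AG fails at s0.
s0 ∉ Sat(AG (¬dirty → EX ¬excl)).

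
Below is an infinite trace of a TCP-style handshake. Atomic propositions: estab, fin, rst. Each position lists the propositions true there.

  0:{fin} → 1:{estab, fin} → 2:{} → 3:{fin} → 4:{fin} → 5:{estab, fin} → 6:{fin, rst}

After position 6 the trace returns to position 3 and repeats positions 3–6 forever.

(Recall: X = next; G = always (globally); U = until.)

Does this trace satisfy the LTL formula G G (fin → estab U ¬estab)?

G (fin → estab U ¬estab) holds at every position 0..6, and those are all positions ever visited, so G G (fin → estab U ¬estab) holds.

Yes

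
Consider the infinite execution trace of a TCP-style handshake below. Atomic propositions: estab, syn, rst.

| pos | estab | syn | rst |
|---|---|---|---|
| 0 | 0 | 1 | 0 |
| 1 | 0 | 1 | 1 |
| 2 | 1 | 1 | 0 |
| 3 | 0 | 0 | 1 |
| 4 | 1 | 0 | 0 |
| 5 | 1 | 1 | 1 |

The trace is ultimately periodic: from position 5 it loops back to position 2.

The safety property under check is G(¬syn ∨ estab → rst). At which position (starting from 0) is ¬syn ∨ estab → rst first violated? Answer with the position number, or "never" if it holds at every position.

Check ¬syn ∨ estab → rst at each position in order: 0 ✓, 1 ✓.
At position 2 the labels are {estab, syn}, so ¬syn ∨ estab → rst is false there. This is the first violation.

2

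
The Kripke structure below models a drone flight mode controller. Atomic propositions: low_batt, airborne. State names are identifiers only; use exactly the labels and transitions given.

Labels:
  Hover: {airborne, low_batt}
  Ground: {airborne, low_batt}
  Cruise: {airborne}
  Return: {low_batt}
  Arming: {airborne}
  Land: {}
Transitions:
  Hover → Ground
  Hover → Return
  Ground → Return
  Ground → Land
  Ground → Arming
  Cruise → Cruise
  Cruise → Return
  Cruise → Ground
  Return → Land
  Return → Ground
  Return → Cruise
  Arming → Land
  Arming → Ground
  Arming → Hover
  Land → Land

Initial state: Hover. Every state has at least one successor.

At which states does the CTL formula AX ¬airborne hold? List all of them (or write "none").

States satisfying ¬airborne: {Return, Land}.
States satisfying AX ¬airborne: {Land}.

{Land}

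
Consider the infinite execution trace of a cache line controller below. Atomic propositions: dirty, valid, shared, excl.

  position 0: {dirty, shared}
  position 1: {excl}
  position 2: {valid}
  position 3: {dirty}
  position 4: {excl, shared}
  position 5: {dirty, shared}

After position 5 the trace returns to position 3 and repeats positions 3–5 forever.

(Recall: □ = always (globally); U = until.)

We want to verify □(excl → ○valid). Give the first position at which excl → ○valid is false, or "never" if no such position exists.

4

Check excl → ○valid at each position in order: 0 ✓, 1 ✓, 2 ✓, 3 ✓.
At position 4 the labels are {excl, shared} and the next position 5 has {dirty, shared}, so excl → ○valid is false there. This is the first violation.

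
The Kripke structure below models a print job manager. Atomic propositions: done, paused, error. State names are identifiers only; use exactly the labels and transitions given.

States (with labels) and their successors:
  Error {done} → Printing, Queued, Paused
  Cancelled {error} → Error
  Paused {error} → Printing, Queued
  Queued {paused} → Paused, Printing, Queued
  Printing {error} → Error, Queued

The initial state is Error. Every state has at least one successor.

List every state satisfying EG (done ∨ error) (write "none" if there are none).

States satisfying done ∨ error: {Error, Cancelled, Paused, Printing}.
States satisfying EG (done ∨ error): {Error, Cancelled, Paused, Printing}.

{Error, Cancelled, Paused, Printing}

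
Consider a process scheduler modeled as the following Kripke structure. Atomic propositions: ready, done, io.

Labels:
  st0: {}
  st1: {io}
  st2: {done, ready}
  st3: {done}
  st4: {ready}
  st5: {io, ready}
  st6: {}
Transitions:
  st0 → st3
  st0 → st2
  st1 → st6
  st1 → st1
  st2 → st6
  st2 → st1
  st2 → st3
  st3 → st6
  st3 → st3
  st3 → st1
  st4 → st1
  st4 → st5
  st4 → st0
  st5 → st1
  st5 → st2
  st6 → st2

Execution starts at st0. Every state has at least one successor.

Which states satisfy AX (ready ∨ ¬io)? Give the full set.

{st0, st6}

States satisfying ready ∨ ¬io: {st0, st2, st3, st4, st5, st6}.
States satisfying AX (ready ∨ ¬io): {st0, st6}.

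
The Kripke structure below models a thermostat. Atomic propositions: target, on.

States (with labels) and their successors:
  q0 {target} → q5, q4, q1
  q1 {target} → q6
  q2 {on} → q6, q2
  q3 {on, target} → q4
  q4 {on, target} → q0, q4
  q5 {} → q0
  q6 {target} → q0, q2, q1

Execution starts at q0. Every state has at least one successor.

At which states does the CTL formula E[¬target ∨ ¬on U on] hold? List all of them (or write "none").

States satisfying ¬target ∨ ¬on: {q0, q1, q2, q5, q6}.
States satisfying on: {q2, q3, q4}.
States satisfying E[¬target ∨ ¬on U on]: {q0, q1, q2, q3, q4, q5, q6}.

{q0, q1, q2, q3, q4, q5, q6}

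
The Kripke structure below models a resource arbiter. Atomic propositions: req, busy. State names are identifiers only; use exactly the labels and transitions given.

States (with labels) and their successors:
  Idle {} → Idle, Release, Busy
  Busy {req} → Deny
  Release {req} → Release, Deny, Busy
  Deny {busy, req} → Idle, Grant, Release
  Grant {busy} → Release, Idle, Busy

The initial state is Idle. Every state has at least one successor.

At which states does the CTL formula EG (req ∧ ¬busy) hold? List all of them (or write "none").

States satisfying req ∧ ¬busy: {Busy, Release}.
States satisfying EG (req ∧ ¬busy): {Release}.

{Release}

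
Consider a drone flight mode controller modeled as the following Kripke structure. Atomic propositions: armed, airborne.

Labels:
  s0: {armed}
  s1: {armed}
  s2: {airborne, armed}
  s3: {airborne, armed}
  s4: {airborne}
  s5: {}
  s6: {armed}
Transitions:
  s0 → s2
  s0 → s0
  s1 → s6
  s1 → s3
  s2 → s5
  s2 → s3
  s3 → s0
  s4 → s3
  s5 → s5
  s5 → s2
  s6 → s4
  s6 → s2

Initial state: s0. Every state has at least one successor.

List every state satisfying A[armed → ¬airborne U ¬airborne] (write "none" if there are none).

States satisfying armed → ¬airborne: {s0, s1, s4, s5, s6}.
States satisfying ¬airborne: {s0, s1, s5, s6}.
States satisfying A[armed → ¬airborne U ¬airborne]: {s0, s1, s5, s6}.

{s0, s1, s5, s6}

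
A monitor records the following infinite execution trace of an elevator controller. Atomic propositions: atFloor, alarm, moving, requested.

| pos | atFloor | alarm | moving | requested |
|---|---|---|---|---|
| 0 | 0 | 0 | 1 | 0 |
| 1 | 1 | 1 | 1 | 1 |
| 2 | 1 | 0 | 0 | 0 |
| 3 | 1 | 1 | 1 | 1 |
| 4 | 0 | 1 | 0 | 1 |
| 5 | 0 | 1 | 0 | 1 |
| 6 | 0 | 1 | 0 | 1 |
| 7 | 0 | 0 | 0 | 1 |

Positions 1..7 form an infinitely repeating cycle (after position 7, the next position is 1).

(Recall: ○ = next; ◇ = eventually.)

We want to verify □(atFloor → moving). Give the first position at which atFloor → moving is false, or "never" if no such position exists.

Check atFloor → moving at each position in order: 0 ✓, 1 ✓.
At position 2 the labels are {atFloor}, so atFloor → moving is false there. This is the first violation.

2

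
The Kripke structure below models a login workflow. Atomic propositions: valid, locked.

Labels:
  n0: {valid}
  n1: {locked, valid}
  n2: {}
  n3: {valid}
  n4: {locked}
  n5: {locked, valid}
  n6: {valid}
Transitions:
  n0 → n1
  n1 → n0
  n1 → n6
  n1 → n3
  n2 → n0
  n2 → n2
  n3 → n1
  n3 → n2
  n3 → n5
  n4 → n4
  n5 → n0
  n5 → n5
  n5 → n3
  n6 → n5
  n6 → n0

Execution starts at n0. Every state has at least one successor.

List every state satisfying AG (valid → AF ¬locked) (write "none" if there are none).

States satisfying valid → AF ¬locked: {n0, n1, n2, n3, n4, n6}.
States satisfying AG (valid → AF ¬locked): {n4}.

{n4}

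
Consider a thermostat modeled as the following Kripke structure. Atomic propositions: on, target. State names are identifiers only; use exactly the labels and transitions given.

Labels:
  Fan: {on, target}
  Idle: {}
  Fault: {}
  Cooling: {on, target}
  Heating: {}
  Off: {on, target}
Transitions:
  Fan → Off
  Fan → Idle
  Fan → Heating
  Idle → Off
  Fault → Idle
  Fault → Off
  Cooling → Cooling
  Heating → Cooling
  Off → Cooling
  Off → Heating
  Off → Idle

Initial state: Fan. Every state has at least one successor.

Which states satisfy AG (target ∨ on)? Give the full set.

{Cooling}

States satisfying target ∨ on: {Fan, Cooling, Off}.
States satisfying AG (target ∨ on): {Cooling}.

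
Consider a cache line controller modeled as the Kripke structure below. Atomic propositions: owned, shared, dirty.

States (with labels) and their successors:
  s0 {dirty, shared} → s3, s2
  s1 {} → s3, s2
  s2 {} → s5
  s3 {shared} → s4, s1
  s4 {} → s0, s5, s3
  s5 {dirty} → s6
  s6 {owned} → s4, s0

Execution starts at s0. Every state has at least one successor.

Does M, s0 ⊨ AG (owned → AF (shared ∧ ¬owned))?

States satisfying owned → AF (shared ∧ ¬owned): {s0, s1, s2, s3, s4, s5}.
States satisfying AG (owned → AF (shared ∧ ¬owned)): ∅.
s6 is reachable from s0 and violates owned → AF (shared ∧ ¬owned), so AG fails at s0.
s0 ∉ Sat(AG (owned → AF (shared ∧ ¬owned))).

Violated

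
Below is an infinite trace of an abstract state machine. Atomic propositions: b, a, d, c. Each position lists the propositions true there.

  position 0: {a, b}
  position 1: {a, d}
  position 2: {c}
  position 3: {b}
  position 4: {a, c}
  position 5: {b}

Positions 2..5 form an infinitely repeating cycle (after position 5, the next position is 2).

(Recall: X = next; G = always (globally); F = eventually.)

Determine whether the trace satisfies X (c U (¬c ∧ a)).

Yes

The position after 0 is 1; c U (¬c ∧ a) is true there.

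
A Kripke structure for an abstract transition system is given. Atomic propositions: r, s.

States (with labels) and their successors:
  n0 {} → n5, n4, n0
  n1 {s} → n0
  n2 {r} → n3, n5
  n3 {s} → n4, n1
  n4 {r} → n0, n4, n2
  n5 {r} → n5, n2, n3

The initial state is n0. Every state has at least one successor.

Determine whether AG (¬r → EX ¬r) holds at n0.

States satisfying ¬r → EX ¬r: {n0, n1, n2, n3, n4, n5}.
States satisfying AG (¬r → EX ¬r): {n0, n1, n2, n3, n4, n5}.
Every state reachable from n0 satisfies ¬r → EX ¬r.
n0 ∈ Sat(AG (¬r → EX ¬r)).

Satisfied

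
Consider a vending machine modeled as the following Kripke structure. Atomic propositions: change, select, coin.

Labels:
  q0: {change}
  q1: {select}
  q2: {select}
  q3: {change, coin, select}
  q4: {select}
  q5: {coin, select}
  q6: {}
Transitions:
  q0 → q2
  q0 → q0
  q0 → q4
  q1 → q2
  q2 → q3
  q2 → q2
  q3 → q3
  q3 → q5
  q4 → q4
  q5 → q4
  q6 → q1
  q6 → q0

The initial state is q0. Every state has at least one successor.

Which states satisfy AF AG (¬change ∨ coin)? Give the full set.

{q1, q2, q3, q4, q5}

States satisfying AG (¬change ∨ coin): {q1, q2, q3, q4, q5}.
States satisfying AF AG (¬change ∨ coin): {q1, q2, q3, q4, q5}.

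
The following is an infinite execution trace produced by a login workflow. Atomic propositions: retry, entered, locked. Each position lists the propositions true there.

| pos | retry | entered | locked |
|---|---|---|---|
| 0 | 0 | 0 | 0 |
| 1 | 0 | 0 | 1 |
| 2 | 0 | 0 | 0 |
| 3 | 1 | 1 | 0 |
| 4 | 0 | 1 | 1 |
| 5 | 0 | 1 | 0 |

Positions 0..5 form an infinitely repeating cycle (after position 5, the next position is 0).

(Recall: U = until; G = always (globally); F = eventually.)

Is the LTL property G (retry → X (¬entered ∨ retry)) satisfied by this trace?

retry → X (¬entered ∨ retry) must hold at every position from 0 onward. It fails at position 3, so G (retry → X (¬entered ∨ retry)) is false.
Positions where retry holds: 3.
Check X (¬entered ∨ retry) at each: 3→fails.

Does not hold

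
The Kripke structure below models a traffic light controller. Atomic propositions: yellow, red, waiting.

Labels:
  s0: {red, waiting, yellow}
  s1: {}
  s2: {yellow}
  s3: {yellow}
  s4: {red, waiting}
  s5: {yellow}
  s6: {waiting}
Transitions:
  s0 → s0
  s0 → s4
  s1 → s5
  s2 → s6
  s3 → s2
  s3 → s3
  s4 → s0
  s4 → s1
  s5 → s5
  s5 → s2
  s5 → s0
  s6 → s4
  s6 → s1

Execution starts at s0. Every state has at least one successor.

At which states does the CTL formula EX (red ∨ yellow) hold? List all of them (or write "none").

States satisfying red ∨ yellow: {s0, s2, s3, s4, s5}.
States satisfying EX (red ∨ yellow): {s0, s1, s3, s4, s5, s6}.

{s0, s1, s3, s4, s5, s6}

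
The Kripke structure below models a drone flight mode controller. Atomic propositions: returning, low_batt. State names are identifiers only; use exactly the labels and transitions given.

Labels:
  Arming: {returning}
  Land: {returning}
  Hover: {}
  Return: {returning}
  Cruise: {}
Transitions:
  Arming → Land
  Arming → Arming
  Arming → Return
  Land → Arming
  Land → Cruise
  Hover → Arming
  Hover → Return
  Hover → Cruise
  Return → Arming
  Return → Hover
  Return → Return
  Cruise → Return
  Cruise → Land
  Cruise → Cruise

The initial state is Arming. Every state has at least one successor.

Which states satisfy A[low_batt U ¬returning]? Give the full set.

{Hover, Cruise}

States satisfying low_batt: ∅.
States satisfying ¬returning: {Hover, Cruise}.
States satisfying A[low_batt U ¬returning]: {Hover, Cruise}.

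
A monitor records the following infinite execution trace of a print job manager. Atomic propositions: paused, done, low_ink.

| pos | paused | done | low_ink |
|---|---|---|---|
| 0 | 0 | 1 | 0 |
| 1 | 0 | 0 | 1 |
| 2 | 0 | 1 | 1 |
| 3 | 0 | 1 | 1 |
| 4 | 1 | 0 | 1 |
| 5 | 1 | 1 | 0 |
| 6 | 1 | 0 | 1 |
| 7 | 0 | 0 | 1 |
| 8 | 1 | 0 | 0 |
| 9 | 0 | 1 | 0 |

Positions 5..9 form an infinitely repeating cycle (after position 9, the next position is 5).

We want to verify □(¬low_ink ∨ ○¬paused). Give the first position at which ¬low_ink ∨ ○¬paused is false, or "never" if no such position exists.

Check ¬low_ink ∨ ○¬paused at each position in order: 0 ✓, 1 ✓, 2 ✓.
At position 3 the labels are {done, low_ink} and the next position 4 has {low_ink, paused}, so ¬low_ink ∨ ○¬paused is false there. This is the first violation.

3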